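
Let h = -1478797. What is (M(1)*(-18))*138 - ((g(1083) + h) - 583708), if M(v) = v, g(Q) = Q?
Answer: 2058938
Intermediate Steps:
(M(1)*(-18))*138 - ((g(1083) + h) - 583708) = (1*(-18))*138 - ((1083 - 1478797) - 583708) = -18*138 - (-1477714 - 583708) = -2484 - 1*(-2061422) = -2484 + 2061422 = 2058938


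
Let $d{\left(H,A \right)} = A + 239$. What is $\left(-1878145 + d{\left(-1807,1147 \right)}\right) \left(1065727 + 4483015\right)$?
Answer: $-10413651487178$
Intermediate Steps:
$d{\left(H,A \right)} = 239 + A$
$\left(-1878145 + d{\left(-1807,1147 \right)}\right) \left(1065727 + 4483015\right) = \left(-1878145 + \left(239 + 1147\right)\right) \left(1065727 + 4483015\right) = \left(-1878145 + 1386\right) 5548742 = \left(-1876759\right) 5548742 = -10413651487178$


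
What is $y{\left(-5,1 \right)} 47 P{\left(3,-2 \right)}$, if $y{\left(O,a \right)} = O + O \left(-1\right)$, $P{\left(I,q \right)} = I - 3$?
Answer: $0$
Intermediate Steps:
$P{\left(I,q \right)} = -3 + I$
$y{\left(O,a \right)} = 0$ ($y{\left(O,a \right)} = O - O = 0$)
$y{\left(-5,1 \right)} 47 P{\left(3,-2 \right)} = 0 \cdot 47 \left(-3 + 3\right) = 0 \cdot 0 = 0$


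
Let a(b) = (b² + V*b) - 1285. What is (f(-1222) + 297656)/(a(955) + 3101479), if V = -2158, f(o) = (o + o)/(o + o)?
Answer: 99219/650443 ≈ 0.15254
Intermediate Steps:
f(o) = 1 (f(o) = (2*o)/((2*o)) = (2*o)*(1/(2*o)) = 1)
a(b) = -1285 + b² - 2158*b (a(b) = (b² - 2158*b) - 1285 = -1285 + b² - 2158*b)
(f(-1222) + 297656)/(a(955) + 3101479) = (1 + 297656)/((-1285 + 955² - 2158*955) + 3101479) = 297657/((-1285 + 912025 - 2060890) + 3101479) = 297657/(-1150150 + 3101479) = 297657/1951329 = 297657*(1/1951329) = 99219/650443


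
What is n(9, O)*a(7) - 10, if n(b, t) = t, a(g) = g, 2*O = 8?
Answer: 18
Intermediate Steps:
O = 4 (O = (½)*8 = 4)
n(9, O)*a(7) - 10 = 4*7 - 10 = 28 - 10 = 18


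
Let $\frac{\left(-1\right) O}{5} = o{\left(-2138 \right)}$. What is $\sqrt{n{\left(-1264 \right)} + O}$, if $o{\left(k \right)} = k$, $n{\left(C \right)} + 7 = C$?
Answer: $\sqrt{9419} \approx 97.052$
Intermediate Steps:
$n{\left(C \right)} = -7 + C$
$O = 10690$ ($O = \left(-5\right) \left(-2138\right) = 10690$)
$\sqrt{n{\left(-1264 \right)} + O} = \sqrt{\left(-7 - 1264\right) + 10690} = \sqrt{-1271 + 10690} = \sqrt{9419}$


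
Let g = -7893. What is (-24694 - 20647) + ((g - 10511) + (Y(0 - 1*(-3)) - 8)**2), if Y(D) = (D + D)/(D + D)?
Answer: -63696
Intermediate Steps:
Y(D) = 1 (Y(D) = (2*D)/((2*D)) = (2*D)*(1/(2*D)) = 1)
(-24694 - 20647) + ((g - 10511) + (Y(0 - 1*(-3)) - 8)**2) = (-24694 - 20647) + ((-7893 - 10511) + (1 - 8)**2) = -45341 + (-18404 + (-7)**2) = -45341 + (-18404 + 49) = -45341 - 18355 = -63696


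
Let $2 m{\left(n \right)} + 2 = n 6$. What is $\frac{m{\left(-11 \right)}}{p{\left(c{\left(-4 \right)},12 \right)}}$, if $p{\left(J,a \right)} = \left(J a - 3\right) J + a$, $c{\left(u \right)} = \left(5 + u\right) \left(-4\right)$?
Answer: $- \frac{17}{108} \approx -0.15741$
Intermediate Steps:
$m{\left(n \right)} = -1 + 3 n$ ($m{\left(n \right)} = -1 + \frac{n 6}{2} = -1 + \frac{6 n}{2} = -1 + 3 n$)
$c{\left(u \right)} = -20 - 4 u$
$p{\left(J,a \right)} = a + J \left(-3 + J a\right)$ ($p{\left(J,a \right)} = \left(-3 + J a\right) J + a = J \left(-3 + J a\right) + a = a + J \left(-3 + J a\right)$)
$\frac{m{\left(-11 \right)}}{p{\left(c{\left(-4 \right)},12 \right)}} = \frac{-1 + 3 \left(-11\right)}{12 - 3 \left(-20 - -16\right) + 12 \left(-20 - -16\right)^{2}} = \frac{-1 - 33}{12 - 3 \left(-20 + 16\right) + 12 \left(-20 + 16\right)^{2}} = - \frac{34}{12 - -12 + 12 \left(-4\right)^{2}} = - \frac{34}{12 + 12 + 12 \cdot 16} = - \frac{34}{12 + 12 + 192} = - \frac{34}{216} = \left(-34\right) \frac{1}{216} = - \frac{17}{108}$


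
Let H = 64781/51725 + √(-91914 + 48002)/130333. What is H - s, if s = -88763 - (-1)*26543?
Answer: 3218394281/51725 + 2*I*√10978/130333 ≈ 62221.0 + 0.0016078*I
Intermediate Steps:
s = -62220 (s = -88763 - 1*(-26543) = -88763 + 26543 = -62220)
H = 64781/51725 + 2*I*√10978/130333 (H = 64781*(1/51725) + √(-43912)*(1/130333) = 64781/51725 + (2*I*√10978)*(1/130333) = 64781/51725 + 2*I*√10978/130333 ≈ 1.2524 + 0.0016078*I)
H - s = (64781/51725 + 2*I*√10978/130333) - 1*(-62220) = (64781/51725 + 2*I*√10978/130333) + 62220 = 3218394281/51725 + 2*I*√10978/130333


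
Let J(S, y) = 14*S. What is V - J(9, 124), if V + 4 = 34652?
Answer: 34522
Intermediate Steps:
V = 34648 (V = -4 + 34652 = 34648)
V - J(9, 124) = 34648 - 14*9 = 34648 - 1*126 = 34648 - 126 = 34522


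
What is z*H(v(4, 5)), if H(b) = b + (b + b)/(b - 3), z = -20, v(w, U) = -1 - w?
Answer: 75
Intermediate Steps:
H(b) = b + 2*b/(-3 + b) (H(b) = b + (2*b)/(-3 + b) = b + 2*b/(-3 + b))
z*H(v(4, 5)) = -20*(-1 - 1*4)*(-1 + (-1 - 1*4))/(-3 + (-1 - 1*4)) = -20*(-1 - 4)*(-1 + (-1 - 4))/(-3 + (-1 - 4)) = -(-100)*(-1 - 5)/(-3 - 5) = -(-100)*(-6)/(-8) = -(-100)*(-1)*(-6)/8 = -20*(-15/4) = 75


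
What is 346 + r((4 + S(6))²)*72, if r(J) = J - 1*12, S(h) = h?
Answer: 6682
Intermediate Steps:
r(J) = -12 + J (r(J) = J - 12 = -12 + J)
346 + r((4 + S(6))²)*72 = 346 + (-12 + (4 + 6)²)*72 = 346 + (-12 + 10²)*72 = 346 + (-12 + 100)*72 = 346 + 88*72 = 346 + 6336 = 6682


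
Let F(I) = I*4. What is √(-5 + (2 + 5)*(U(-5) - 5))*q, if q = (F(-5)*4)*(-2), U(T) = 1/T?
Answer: 96*I*√115 ≈ 1029.5*I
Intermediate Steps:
F(I) = 4*I
q = 160 (q = ((4*(-5))*4)*(-2) = -20*4*(-2) = -80*(-2) = 160)
√(-5 + (2 + 5)*(U(-5) - 5))*q = √(-5 + (2 + 5)*(1/(-5) - 5))*160 = √(-5 + 7*(-⅕ - 5))*160 = √(-5 + 7*(-26/5))*160 = √(-5 - 182/5)*160 = √(-207/5)*160 = (3*I*√115/5)*160 = 96*I*√115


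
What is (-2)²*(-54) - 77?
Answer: -293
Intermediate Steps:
(-2)²*(-54) - 77 = 4*(-54) - 77 = -216 - 77 = -293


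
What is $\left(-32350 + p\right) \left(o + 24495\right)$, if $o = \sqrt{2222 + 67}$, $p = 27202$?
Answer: $-126100260 - 5148 \sqrt{2289} \approx -1.2635 \cdot 10^{8}$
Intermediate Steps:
$o = \sqrt{2289} \approx 47.844$
$\left(-32350 + p\right) \left(o + 24495\right) = \left(-32350 + 27202\right) \left(\sqrt{2289} + 24495\right) = - 5148 \left(24495 + \sqrt{2289}\right) = -126100260 - 5148 \sqrt{2289}$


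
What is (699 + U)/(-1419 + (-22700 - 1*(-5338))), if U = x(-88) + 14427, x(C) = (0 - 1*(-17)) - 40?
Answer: -15103/18781 ≈ -0.80416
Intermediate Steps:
x(C) = -23 (x(C) = (0 + 17) - 40 = 17 - 40 = -23)
U = 14404 (U = -23 + 14427 = 14404)
(699 + U)/(-1419 + (-22700 - 1*(-5338))) = (699 + 14404)/(-1419 + (-22700 - 1*(-5338))) = 15103/(-1419 + (-22700 + 5338)) = 15103/(-1419 - 17362) = 15103/(-18781) = 15103*(-1/18781) = -15103/18781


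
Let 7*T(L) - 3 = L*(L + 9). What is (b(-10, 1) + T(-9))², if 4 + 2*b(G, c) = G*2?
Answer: 6561/49 ≈ 133.90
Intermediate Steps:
b(G, c) = -2 + G (b(G, c) = -2 + (G*2)/2 = -2 + (2*G)/2 = -2 + G)
T(L) = 3/7 + L*(9 + L)/7 (T(L) = 3/7 + (L*(L + 9))/7 = 3/7 + (L*(9 + L))/7 = 3/7 + L*(9 + L)/7)
(b(-10, 1) + T(-9))² = ((-2 - 10) + (3/7 + (⅐)*(-9)² + (9/7)*(-9)))² = (-12 + (3/7 + (⅐)*81 - 81/7))² = (-12 + (3/7 + 81/7 - 81/7))² = (-12 + 3/7)² = (-81/7)² = 6561/49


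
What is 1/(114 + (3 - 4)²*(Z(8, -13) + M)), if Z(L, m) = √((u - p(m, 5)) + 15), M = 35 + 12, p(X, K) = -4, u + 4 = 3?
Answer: 161/25903 - 3*√2/25903 ≈ 0.0060517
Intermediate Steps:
u = -1 (u = -4 + 3 = -1)
M = 47
Z(L, m) = 3*√2 (Z(L, m) = √((-1 - 1*(-4)) + 15) = √((-1 + 4) + 15) = √(3 + 15) = √18 = 3*√2)
1/(114 + (3 - 4)²*(Z(8, -13) + M)) = 1/(114 + (3 - 4)²*(3*√2 + 47)) = 1/(114 + (-1)²*(47 + 3*√2)) = 1/(114 + 1*(47 + 3*√2)) = 1/(114 + (47 + 3*√2)) = 1/(161 + 3*√2)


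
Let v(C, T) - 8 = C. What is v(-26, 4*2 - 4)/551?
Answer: -18/551 ≈ -0.032668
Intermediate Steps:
v(C, T) = 8 + C
v(-26, 4*2 - 4)/551 = (8 - 26)/551 = -18*1/551 = -18/551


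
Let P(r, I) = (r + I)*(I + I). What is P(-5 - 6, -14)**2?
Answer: 490000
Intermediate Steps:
P(r, I) = 2*I*(I + r) (P(r, I) = (I + r)*(2*I) = 2*I*(I + r))
P(-5 - 6, -14)**2 = (2*(-14)*(-14 + (-5 - 6)))**2 = (2*(-14)*(-14 - 11))**2 = (2*(-14)*(-25))**2 = 700**2 = 490000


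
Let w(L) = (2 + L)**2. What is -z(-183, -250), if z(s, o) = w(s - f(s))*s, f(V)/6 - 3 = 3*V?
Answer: 1752961575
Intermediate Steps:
f(V) = 18 + 18*V (f(V) = 18 + 6*(3*V) = 18 + 18*V)
z(s, o) = s*(-16 - 17*s)**2 (z(s, o) = (2 + (s - (18 + 18*s)))**2*s = (2 + (s + (-18 - 18*s)))**2*s = (2 + (-18 - 17*s))**2*s = (-16 - 17*s)**2*s = s*(-16 - 17*s)**2)
-z(-183, -250) = -(-183)*(16 + 17*(-183))**2 = -(-183)*(16 - 3111)**2 = -(-183)*(-3095)**2 = -(-183)*9579025 = -1*(-1752961575) = 1752961575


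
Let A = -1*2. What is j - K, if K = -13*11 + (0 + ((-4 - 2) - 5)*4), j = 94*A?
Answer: -1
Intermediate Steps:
A = -2
j = -188 (j = 94*(-2) = -188)
K = -187 (K = -143 + (0 + (-6 - 5)*4) = -143 + (0 - 11*4) = -143 + (0 - 44) = -143 - 44 = -187)
j - K = -188 - 1*(-187) = -188 + 187 = -1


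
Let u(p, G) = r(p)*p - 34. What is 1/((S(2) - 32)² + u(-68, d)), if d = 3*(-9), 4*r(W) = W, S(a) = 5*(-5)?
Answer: 1/4371 ≈ 0.00022878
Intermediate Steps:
S(a) = -25
r(W) = W/4
d = -27
u(p, G) = -34 + p²/4 (u(p, G) = (p/4)*p - 34 = p²/4 - 34 = -34 + p²/4)
1/((S(2) - 32)² + u(-68, d)) = 1/((-25 - 32)² + (-34 + (¼)*(-68)²)) = 1/((-57)² + (-34 + (¼)*4624)) = 1/(3249 + (-34 + 1156)) = 1/(3249 + 1122) = 1/4371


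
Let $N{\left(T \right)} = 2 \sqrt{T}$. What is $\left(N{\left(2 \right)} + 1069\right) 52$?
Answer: $55588 + 104 \sqrt{2} \approx 55735.0$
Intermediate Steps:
$\left(N{\left(2 \right)} + 1069\right) 52 = \left(2 \sqrt{2} + 1069\right) 52 = \left(1069 + 2 \sqrt{2}\right) 52 = 55588 + 104 \sqrt{2}$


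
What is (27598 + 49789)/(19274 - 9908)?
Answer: 77387/9366 ≈ 8.2625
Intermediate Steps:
(27598 + 49789)/(19274 - 9908) = 77387/9366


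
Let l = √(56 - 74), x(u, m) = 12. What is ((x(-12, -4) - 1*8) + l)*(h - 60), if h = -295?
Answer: -1420 - 1065*I*√2 ≈ -1420.0 - 1506.1*I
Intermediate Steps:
l = 3*I*√2 (l = √(-18) = 3*I*√2 ≈ 4.2426*I)
((x(-12, -4) - 1*8) + l)*(h - 60) = ((12 - 1*8) + 3*I*√2)*(-295 - 60) = ((12 - 8) + 3*I*√2)*(-355) = (4 + 3*I*√2)*(-355) = -1420 - 1065*I*√2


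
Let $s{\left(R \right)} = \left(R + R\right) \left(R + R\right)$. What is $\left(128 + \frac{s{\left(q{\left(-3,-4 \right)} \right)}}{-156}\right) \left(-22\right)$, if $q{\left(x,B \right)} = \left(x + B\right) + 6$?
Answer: $- \frac{109802}{39} \approx -2815.4$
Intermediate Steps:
$q{\left(x,B \right)} = 6 + B + x$ ($q{\left(x,B \right)} = \left(B + x\right) + 6 = 6 + B + x$)
$s{\left(R \right)} = 4 R^{2}$ ($s{\left(R \right)} = 2 R 2 R = 4 R^{2}$)
$\left(128 + \frac{s{\left(q{\left(-3,-4 \right)} \right)}}{-156}\right) \left(-22\right) = \left(128 + \frac{4 \left(6 - 4 - 3\right)^{2}}{-156}\right) \left(-22\right) = \left(128 + 4 \left(-1\right)^{2} \left(- \frac{1}{156}\right)\right) \left(-22\right) = \left(128 + 4 \cdot 1 \left(- \frac{1}{156}\right)\right) \left(-22\right) = \left(128 + 4 \left(- \frac{1}{156}\right)\right) \left(-22\right) = \left(128 - \frac{1}{39}\right) \left(-22\right) = \frac{4991}{39} \left(-22\right) = - \frac{109802}{39}$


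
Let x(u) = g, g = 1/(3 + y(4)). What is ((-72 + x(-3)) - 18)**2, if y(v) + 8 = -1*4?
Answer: 657721/81 ≈ 8120.0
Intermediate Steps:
y(v) = -12 (y(v) = -8 - 1*4 = -8 - 4 = -12)
g = -1/9 (g = 1/(3 - 12) = 1/(-9) = -1/9 ≈ -0.11111)
x(u) = -1/9
((-72 + x(-3)) - 18)**2 = ((-72 - 1/9) - 18)**2 = (-649/9 - 18)**2 = (-811/9)**2 = 657721/81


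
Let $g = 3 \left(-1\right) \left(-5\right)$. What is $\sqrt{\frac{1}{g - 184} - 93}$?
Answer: $\frac{i \sqrt{15718}}{13} \approx 9.644 i$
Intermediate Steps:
$g = 15$ ($g = \left(-3\right) \left(-5\right) = 15$)
$\sqrt{\frac{1}{g - 184} - 93} = \sqrt{\frac{1}{15 - 184} - 93} = \sqrt{\frac{1}{-169} + \left(\left(-38 + 31\right) - 86\right)} = \sqrt{- \frac{1}{169} - 93} = \sqrt{- \frac{15718}{169}} = \frac{i \sqrt{15718}}{13}$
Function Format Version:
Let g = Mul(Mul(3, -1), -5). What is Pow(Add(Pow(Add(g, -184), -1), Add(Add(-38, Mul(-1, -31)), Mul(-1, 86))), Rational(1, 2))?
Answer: Mul(Rational(1, 13), I, Pow(15718, Rational(1, 2))) ≈ Mul(9.6440, I)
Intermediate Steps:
g = 15 (g = Mul(-3, -5) = 15)
Pow(Add(Pow(Add(g, -184), -1), Add(Add(-38, Mul(-1, -31)), Mul(-1, 86))), Rational(1, 2)) = Pow(Add(Pow(Add(15, -184), -1), Add(Add(-38, Mul(-1, -31)), Mul(-1, 86))), Rational(1, 2)) = Pow(Add(Pow(-169, -1), Add(Add(-38, 31), -86)), Rational(1, 2)) = Pow(Add(Rational(-1, 169), Add(-7, -86)), Rational(1, 2)) = Pow(Add(Rational(-1, 169), -93), Rational(1, 2)) = Pow(Rational(-15718, 169), Rational(1, 2)) = Mul(Rational(1, 13), I, Pow(15718, Rational(1, 2)))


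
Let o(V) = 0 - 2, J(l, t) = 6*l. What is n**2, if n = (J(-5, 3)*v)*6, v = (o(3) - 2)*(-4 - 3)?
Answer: 25401600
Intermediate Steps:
o(V) = -2
v = 28 (v = (-2 - 2)*(-4 - 3) = -4*(-7) = 28)
n = -5040 (n = ((6*(-5))*28)*6 = -30*28*6 = -840*6 = -5040)
n**2 = (-5040)**2 = 25401600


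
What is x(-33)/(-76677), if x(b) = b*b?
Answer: -363/25559 ≈ -0.014202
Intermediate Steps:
x(b) = b²
x(-33)/(-76677) = (-33)²/(-76677) = 1089*(-1/76677) = -363/25559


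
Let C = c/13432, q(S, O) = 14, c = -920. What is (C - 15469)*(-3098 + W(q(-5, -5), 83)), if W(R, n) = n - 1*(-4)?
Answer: 3400147662/73 ≈ 4.6577e+7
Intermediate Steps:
W(R, n) = 4 + n (W(R, n) = n + 4 = 4 + n)
C = -5/73 (C = -920/13432 = -920*1/13432 = -5/73 ≈ -0.068493)
(C - 15469)*(-3098 + W(q(-5, -5), 83)) = (-5/73 - 15469)*(-3098 + (4 + 83)) = -1129242*(-3098 + 87)/73 = -1129242/73*(-3011) = 3400147662/73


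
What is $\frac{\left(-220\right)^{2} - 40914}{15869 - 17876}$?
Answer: $- \frac{7486}{2007} \approx -3.7299$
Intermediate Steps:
$\frac{\left(-220\right)^{2} - 40914}{15869 - 17876} = \frac{48400 - 40914}{-2007} = 7486 \left(- \frac{1}{2007}\right) = - \frac{7486}{2007}$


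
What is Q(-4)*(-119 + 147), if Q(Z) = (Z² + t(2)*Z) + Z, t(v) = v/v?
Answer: 224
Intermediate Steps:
t(v) = 1
Q(Z) = Z² + 2*Z (Q(Z) = (Z² + 1*Z) + Z = (Z² + Z) + Z = (Z + Z²) + Z = Z² + 2*Z)
Q(-4)*(-119 + 147) = (-4*(2 - 4))*(-119 + 147) = -4*(-2)*28 = 8*28 = 224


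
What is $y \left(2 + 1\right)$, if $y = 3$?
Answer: $9$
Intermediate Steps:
$y \left(2 + 1\right) = 3 \left(2 + 1\right) = 3 \cdot 3 = 9$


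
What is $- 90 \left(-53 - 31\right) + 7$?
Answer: $7567$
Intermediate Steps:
$- 90 \left(-53 - 31\right) + 7 = \left(-90\right) \left(-84\right) + 7 = 7560 + 7 = 7567$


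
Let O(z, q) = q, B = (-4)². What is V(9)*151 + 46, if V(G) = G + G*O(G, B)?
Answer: 23149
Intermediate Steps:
B = 16
V(G) = 17*G (V(G) = G + G*16 = G + 16*G = 17*G)
V(9)*151 + 46 = (17*9)*151 + 46 = 153*151 + 46 = 23103 + 46 = 23149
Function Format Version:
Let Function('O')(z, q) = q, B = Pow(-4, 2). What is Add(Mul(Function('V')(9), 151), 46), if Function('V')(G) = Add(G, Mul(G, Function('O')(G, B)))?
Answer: 23149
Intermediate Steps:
B = 16
Function('V')(G) = Mul(17, G) (Function('V')(G) = Add(G, Mul(G, 16)) = Add(G, Mul(16, G)) = Mul(17, G))
Add(Mul(Function('V')(9), 151), 46) = Add(Mul(Mul(17, 9), 151), 46) = Add(Mul(153, 151), 46) = Add(23103, 46) = 23149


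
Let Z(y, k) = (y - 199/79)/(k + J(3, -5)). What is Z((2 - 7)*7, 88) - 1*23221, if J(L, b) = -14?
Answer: -67876465/2923 ≈ -23222.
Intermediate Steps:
Z(y, k) = (-199/79 + y)/(-14 + k) (Z(y, k) = (y - 199/79)/(k - 14) = (y - 199*1/79)/(-14 + k) = (y - 199/79)/(-14 + k) = (-199/79 + y)/(-14 + k))
Z((2 - 7)*7, 88) - 1*23221 = (-199/79 + (2 - 7)*7)/(-14 + 88) - 1*23221 = (-199/79 - 5*7)/74 - 23221 = (-199/79 - 35)/74 - 23221 = (1/74)*(-2964/79) - 23221 = -1482/2923 - 23221 = -67876465/2923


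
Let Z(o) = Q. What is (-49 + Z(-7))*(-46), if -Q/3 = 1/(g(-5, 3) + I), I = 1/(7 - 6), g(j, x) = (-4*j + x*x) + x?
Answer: 24840/11 ≈ 2258.2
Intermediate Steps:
g(j, x) = x + x² - 4*j (g(j, x) = (-4*j + x²) + x = (x² - 4*j) + x = x + x² - 4*j)
I = 1 (I = 1/1 = 1)
Q = -1/11 (Q = -3/((3 + 3² - 4*(-5)) + 1) = -3/((3 + 9 + 20) + 1) = -3/(32 + 1) = -3/33 = -3*1/33 = -1/11 ≈ -0.090909)
Z(o) = -1/11
(-49 + Z(-7))*(-46) = (-49 - 1/11)*(-46) = -540/11*(-46) = 24840/11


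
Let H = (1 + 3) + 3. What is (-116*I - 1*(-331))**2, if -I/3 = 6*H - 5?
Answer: 174424849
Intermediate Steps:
H = 7 (H = 4 + 3 = 7)
I = -111 (I = -3*(6*7 - 5) = -3*(42 - 5) = -3*37 = -111)
(-116*I - 1*(-331))**2 = (-116*(-111) - 1*(-331))**2 = (12876 + 331)**2 = 13207**2 = 174424849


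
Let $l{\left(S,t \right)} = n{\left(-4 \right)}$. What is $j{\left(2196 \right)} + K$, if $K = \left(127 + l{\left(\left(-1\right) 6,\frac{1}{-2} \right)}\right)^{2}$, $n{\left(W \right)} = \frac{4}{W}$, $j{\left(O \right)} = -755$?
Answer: $15121$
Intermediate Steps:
$l{\left(S,t \right)} = -1$ ($l{\left(S,t \right)} = \frac{4}{-4} = 4 \left(- \frac{1}{4}\right) = -1$)
$K = 15876$ ($K = \left(127 - 1\right)^{2} = 126^{2} = 15876$)
$j{\left(2196 \right)} + K = -755 + 15876 = 15121$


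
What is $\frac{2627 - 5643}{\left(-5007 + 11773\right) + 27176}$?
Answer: $- \frac{1508}{16971} \approx -0.088857$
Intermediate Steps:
$\frac{2627 - 5643}{\left(-5007 + 11773\right) + 27176} = \frac{2627 - 5643}{6766 + 27176} = - \frac{3016}{33942} = \left(-3016\right) \frac{1}{33942} = - \frac{1508}{16971}$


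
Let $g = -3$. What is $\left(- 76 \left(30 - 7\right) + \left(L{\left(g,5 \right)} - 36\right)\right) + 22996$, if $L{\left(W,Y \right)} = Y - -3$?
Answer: $21220$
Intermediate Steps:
$L{\left(W,Y \right)} = 3 + Y$ ($L{\left(W,Y \right)} = Y + 3 = 3 + Y$)
$\left(- 76 \left(30 - 7\right) + \left(L{\left(g,5 \right)} - 36\right)\right) + 22996 = \left(- 76 \left(30 - 7\right) + \left(\left(3 + 5\right) - 36\right)\right) + 22996 = \left(\left(-76\right) 23 + \left(8 - 36\right)\right) + 22996 = \left(-1748 - 28\right) + 22996 = -1776 + 22996 = 21220$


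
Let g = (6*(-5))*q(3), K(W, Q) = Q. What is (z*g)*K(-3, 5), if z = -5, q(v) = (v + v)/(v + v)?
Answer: 750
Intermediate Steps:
q(v) = 1 (q(v) = (2*v)/((2*v)) = (2*v)*(1/(2*v)) = 1)
g = -30 (g = (6*(-5))*1 = -30*1 = -30)
(z*g)*K(-3, 5) = -5*(-30)*5 = 150*5 = 750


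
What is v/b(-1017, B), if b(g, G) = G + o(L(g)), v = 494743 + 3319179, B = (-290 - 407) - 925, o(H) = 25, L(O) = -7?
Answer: -3813922/1597 ≈ -2388.2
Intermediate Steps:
B = -1622 (B = -697 - 925 = -1622)
v = 3813922
b(g, G) = 25 + G (b(g, G) = G + 25 = 25 + G)
v/b(-1017, B) = 3813922/(25 - 1622) = 3813922/(-1597) = 3813922*(-1/1597) = -3813922/1597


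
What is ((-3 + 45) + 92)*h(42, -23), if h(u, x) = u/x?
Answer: -5628/23 ≈ -244.70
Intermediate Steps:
((-3 + 45) + 92)*h(42, -23) = ((-3 + 45) + 92)*(42/(-23)) = (42 + 92)*(42*(-1/23)) = 134*(-42/23) = -5628/23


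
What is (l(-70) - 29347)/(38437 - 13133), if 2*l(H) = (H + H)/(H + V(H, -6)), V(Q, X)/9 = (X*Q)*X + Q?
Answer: -9801897/8451536 ≈ -1.1598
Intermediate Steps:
V(Q, X) = 9*Q + 9*Q*X**2 (V(Q, X) = 9*((X*Q)*X + Q) = 9*((Q*X)*X + Q) = 9*(Q*X**2 + Q) = 9*(Q + Q*X**2) = 9*Q + 9*Q*X**2)
l(H) = 1/334 (l(H) = ((H + H)/(H + 9*H*(1 + (-6)**2)))/2 = ((2*H)/(H + 9*H*(1 + 36)))/2 = ((2*H)/(H + 9*H*37))/2 = ((2*H)/(H + 333*H))/2 = ((2*H)/((334*H)))/2 = ((2*H)*(1/(334*H)))/2 = (1/2)*(1/167) = 1/334)
(l(-70) - 29347)/(38437 - 13133) = (1/334 - 29347)/(38437 - 13133) = -9801897/334/25304 = -9801897/334*1/25304 = -9801897/8451536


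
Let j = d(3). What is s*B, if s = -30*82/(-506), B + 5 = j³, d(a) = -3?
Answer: -39360/253 ≈ -155.57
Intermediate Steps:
j = -3
B = -32 (B = -5 + (-3)³ = -5 - 27 = -32)
s = 1230/253 (s = -2460*(-1/506) = 1230/253 ≈ 4.8617)
s*B = (1230/253)*(-32) = -39360/253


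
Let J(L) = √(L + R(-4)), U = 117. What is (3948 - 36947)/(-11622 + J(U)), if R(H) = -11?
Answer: 191757189/67535389 + 32999*√106/135070778 ≈ 2.8419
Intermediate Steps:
J(L) = √(-11 + L) (J(L) = √(L - 11) = √(-11 + L))
(3948 - 36947)/(-11622 + J(U)) = (3948 - 36947)/(-11622 + √(-11 + 117)) = -32999/(-11622 + √106)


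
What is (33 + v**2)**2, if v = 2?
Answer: 1369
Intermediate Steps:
(33 + v**2)**2 = (33 + 2**2)**2 = (33 + 4)**2 = 37**2 = 1369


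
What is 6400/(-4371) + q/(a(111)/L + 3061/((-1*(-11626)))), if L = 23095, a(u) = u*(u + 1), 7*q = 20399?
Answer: 23931119797082030/6585338061519 ≈ 3634.0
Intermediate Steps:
q = 20399/7 (q = (1/7)*20399 = 20399/7 ≈ 2914.1)
a(u) = u*(1 + u)
6400/(-4371) + q/(a(111)/L + 3061/((-1*(-11626)))) = 6400/(-4371) + 20399/(7*((111*(1 + 111))/23095 + 3061/((-1*(-11626))))) = 6400*(-1/4371) + 20399/(7*((111*112)*(1/23095) + 3061/11626)) = -6400/4371 + 20399/(7*(12432*(1/23095) + 3061*(1/11626))) = -6400/4371 + 20399/(7*(12432/23095 + 3061/11626)) = -6400/4371 + 20399/(7*(215228227/268502470)) = -6400/4371 + (20399/7)*(268502470/215228227) = -6400/4371 + 5477181885530/1506597589 = 23931119797082030/6585338061519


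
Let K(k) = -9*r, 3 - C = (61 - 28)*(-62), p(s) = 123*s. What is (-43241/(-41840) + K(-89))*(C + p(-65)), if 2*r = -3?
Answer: -1807824813/20920 ≈ -86416.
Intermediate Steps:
r = -3/2 (r = (½)*(-3) = -3/2 ≈ -1.5000)
C = 2049 (C = 3 - (61 - 28)*(-62) = 3 - 33*(-62) = 3 - 1*(-2046) = 3 + 2046 = 2049)
K(k) = 27/2 (K(k) = -9*(-3/2) = 27/2)
(-43241/(-41840) + K(-89))*(C + p(-65)) = (-43241/(-41840) + 27/2)*(2049 + 123*(-65)) = (-43241*(-1/41840) + 27/2)*(2049 - 7995) = (43241/41840 + 27/2)*(-5946) = (608081/41840)*(-5946) = -1807824813/20920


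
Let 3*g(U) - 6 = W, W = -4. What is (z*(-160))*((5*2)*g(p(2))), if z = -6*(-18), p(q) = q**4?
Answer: -115200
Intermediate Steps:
g(U) = 2/3 (g(U) = 2 + (1/3)*(-4) = 2 - 4/3 = 2/3)
z = 108
(z*(-160))*((5*2)*g(p(2))) = (108*(-160))*((5*2)*(2/3)) = -172800*2/3 = -17280*20/3 = -115200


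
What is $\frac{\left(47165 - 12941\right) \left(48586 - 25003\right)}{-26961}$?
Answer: $- \frac{269034864}{8987} \approx -29936.0$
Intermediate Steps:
$\frac{\left(47165 - 12941\right) \left(48586 - 25003\right)}{-26961} = 34224 \cdot 23583 \left(- \frac{1}{26961}\right) = 807104592 \left(- \frac{1}{26961}\right) = - \frac{269034864}{8987}$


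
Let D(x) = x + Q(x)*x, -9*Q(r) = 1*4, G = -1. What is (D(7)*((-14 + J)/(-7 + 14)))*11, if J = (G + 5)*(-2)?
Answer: -1210/9 ≈ -134.44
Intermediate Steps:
Q(r) = -4/9
J = -8 (J = (-1 + 5)*(-2) = 4*(-2) = -8)
D(x) = 5*x/9 (D(x) = x - 4*x/9 = 5*x/9)
(D(7)*((-14 + J)/(-7 + 14)))*11 = (((5/9)*7)*((-14 - 8)/(-7 + 14)))*11 = (35*(-22/7)/9)*11 = (35*(-22*1/7)/9)*11 = ((35/9)*(-22/7))*11 = -110/9*11 = -1210/9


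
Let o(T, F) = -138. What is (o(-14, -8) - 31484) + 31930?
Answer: 308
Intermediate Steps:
(o(-14, -8) - 31484) + 31930 = (-138 - 31484) + 31930 = -31622 + 31930 = 308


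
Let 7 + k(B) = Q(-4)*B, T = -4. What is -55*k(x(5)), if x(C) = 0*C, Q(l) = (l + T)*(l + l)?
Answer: 385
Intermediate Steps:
Q(l) = 2*l*(-4 + l) (Q(l) = (l - 4)*(l + l) = (-4 + l)*(2*l) = 2*l*(-4 + l))
x(C) = 0
k(B) = -7 + 64*B (k(B) = -7 + (2*(-4)*(-4 - 4))*B = -7 + (2*(-4)*(-8))*B = -7 + 64*B)
-55*k(x(5)) = -55*(-7 + 64*0) = -55*(-7 + 0) = -55*(-7) = 385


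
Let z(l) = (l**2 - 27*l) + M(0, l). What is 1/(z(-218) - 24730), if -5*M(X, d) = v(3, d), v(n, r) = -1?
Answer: 5/143401 ≈ 3.4867e-5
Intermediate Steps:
M(X, d) = 1/5 (M(X, d) = -1/5*(-1) = 1/5)
z(l) = 1/5 + l**2 - 27*l (z(l) = (l**2 - 27*l) + 1/5 = 1/5 + l**2 - 27*l)
1/(z(-218) - 24730) = 1/((1/5 + (-218)**2 - 27*(-218)) - 24730) = 1/((1/5 + 47524 + 5886) - 24730) = 1/(267051/5 - 24730) = 1/(143401/5) = 5/143401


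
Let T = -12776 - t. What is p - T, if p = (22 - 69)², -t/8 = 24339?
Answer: -179727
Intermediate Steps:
t = -194712 (t = -8*24339 = -194712)
T = 181936 (T = -12776 - 1*(-194712) = -12776 + 194712 = 181936)
p = 2209 (p = (-47)² = 2209)
p - T = 2209 - 1*181936 = 2209 - 181936 = -179727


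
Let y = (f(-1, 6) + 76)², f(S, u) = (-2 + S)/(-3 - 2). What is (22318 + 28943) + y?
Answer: 1428214/25 ≈ 57129.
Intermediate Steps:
f(S, u) = ⅖ - S/5 (f(S, u) = (-2 + S)/(-5) = (-2 + S)*(-⅕) = ⅖ - S/5)
y = 146689/25 (y = ((⅖ - ⅕*(-1)) + 76)² = ((⅖ + ⅕) + 76)² = (⅗ + 76)² = (383/5)² = 146689/25 ≈ 5867.6)
(22318 + 28943) + y = (22318 + 28943) + 146689/25 = 51261 + 146689/25 = 1428214/25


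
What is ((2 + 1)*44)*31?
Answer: 4092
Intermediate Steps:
((2 + 1)*44)*31 = (3*44)*31 = 132*31 = 4092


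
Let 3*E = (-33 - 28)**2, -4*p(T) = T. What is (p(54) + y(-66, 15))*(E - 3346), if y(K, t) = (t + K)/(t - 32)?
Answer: 44219/2 ≈ 22110.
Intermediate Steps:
p(T) = -T/4
y(K, t) = (K + t)/(-32 + t)
E = 3721/3 (E = (-33 - 28)**2/3 = (1/3)*(-61)**2 = (1/3)*3721 = 3721/3 ≈ 1240.3)
(p(54) + y(-66, 15))*(E - 3346) = (-1/4*54 + (-66 + 15)/(-32 + 15))*(3721/3 - 3346) = (-27/2 - 51/(-17))*(-6317/3) = (-27/2 - 1/17*(-51))*(-6317/3) = (-27/2 + 3)*(-6317/3) = -21/2*(-6317/3) = 44219/2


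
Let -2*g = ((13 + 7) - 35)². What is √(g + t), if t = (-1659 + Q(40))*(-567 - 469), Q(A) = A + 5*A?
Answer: √5879886/2 ≈ 1212.4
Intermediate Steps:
Q(A) = 6*A
t = 1470084 (t = (-1659 + 6*40)*(-567 - 469) = (-1659 + 240)*(-1036) = -1419*(-1036) = 1470084)
g = -225/2 (g = -((13 + 7) - 35)²/2 = -(20 - 35)²/2 = -½*(-15)² = -½*225 = -225/2 ≈ -112.50)
√(g + t) = √(-225/2 + 1470084) = √(2939943/2) = √5879886/2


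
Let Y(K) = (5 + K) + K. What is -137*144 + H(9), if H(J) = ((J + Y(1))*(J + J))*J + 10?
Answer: -17126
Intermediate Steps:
Y(K) = 5 + 2*K
H(J) = 10 + 2*J**2*(7 + J) (H(J) = ((J + (5 + 2*1))*(J + J))*J + 10 = ((J + (5 + 2))*(2*J))*J + 10 = ((J + 7)*(2*J))*J + 10 = ((7 + J)*(2*J))*J + 10 = (2*J*(7 + J))*J + 10 = 2*J**2*(7 + J) + 10 = 10 + 2*J**2*(7 + J))
-137*144 + H(9) = -137*144 + (10 + 2*9**3 + 14*9**2) = -19728 + (10 + 2*729 + 14*81) = -19728 + (10 + 1458 + 1134) = -19728 + 2602 = -17126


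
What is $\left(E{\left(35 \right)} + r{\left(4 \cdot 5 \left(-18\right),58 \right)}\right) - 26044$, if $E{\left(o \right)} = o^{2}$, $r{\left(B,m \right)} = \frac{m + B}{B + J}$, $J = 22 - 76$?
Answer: $- \frac{5137382}{207} \approx -24818.0$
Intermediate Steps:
$J = -54$
$r{\left(B,m \right)} = \frac{B + m}{-54 + B}$ ($r{\left(B,m \right)} = \frac{m + B}{B - 54} = \frac{B + m}{-54 + B}$)
$\left(E{\left(35 \right)} + r{\left(4 \cdot 5 \left(-18\right),58 \right)}\right) - 26044 = \left(35^{2} + \frac{4 \cdot 5 \left(-18\right) + 58}{-54 + 4 \cdot 5 \left(-18\right)}\right) - 26044 = \left(1225 + \frac{20 \left(-18\right) + 58}{-54 + 20 \left(-18\right)}\right) - 26044 = \left(1225 + \frac{-360 + 58}{-54 - 360}\right) - 26044 = \left(1225 + \frac{1}{-414} \left(-302\right)\right) - 26044 = \left(1225 - - \frac{151}{207}\right) - 26044 = \left(1225 + \frac{151}{207}\right) - 26044 = \frac{253726}{207} - 26044 = - \frac{5137382}{207}$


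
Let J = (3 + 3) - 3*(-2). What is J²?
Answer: 144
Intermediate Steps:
J = 12 (J = 6 + 6 = 12)
J² = 12² = 144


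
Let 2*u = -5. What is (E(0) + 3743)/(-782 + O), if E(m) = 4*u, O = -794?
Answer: -3733/1576 ≈ -2.3687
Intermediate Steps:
u = -5/2 (u = (1/2)*(-5) = -5/2 ≈ -2.5000)
E(m) = -10 (E(m) = 4*(-5/2) = -10)
(E(0) + 3743)/(-782 + O) = (-10 + 3743)/(-782 - 794) = 3733/(-1576) = 3733*(-1/1576) = -3733/1576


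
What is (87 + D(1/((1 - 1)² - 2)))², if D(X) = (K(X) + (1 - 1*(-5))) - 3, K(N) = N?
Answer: 32041/4 ≈ 8010.3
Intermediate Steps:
D(X) = 3 + X (D(X) = (X + (1 - 1*(-5))) - 3 = (X + (1 + 5)) - 3 = (X + 6) - 3 = (6 + X) - 3 = 3 + X)
(87 + D(1/((1 - 1)² - 2)))² = (87 + (3 + 1/((1 - 1)² - 2)))² = (87 + (3 + 1/(0² - 2)))² = (87 + (3 + 1/(0 - 2)))² = (87 + (3 + 1/(-2)))² = (87 + (3 - ½))² = (87 + 5/2)² = (179/2)² = 32041/4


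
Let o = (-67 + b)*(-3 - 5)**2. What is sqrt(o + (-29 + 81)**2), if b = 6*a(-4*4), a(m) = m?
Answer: 4*I*sqrt(483) ≈ 87.909*I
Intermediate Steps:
b = -96 (b = 6*(-4*4) = 6*(-16) = -96)
o = -10432 (o = (-67 - 96)*(-3 - 5)**2 = -163*(-8)**2 = -163*64 = -10432)
sqrt(o + (-29 + 81)**2) = sqrt(-10432 + (-29 + 81)**2) = sqrt(-10432 + 52**2) = sqrt(-10432 + 2704) = sqrt(-7728) = 4*I*sqrt(483)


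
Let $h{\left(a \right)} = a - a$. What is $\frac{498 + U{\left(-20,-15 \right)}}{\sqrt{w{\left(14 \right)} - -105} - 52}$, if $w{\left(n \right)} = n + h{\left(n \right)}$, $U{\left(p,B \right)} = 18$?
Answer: $- \frac{26832}{2585} - \frac{516 \sqrt{119}}{2585} \approx -12.557$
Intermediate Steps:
$h{\left(a \right)} = 0$
$w{\left(n \right)} = n$ ($w{\left(n \right)} = n + 0 = n$)
$\frac{498 + U{\left(-20,-15 \right)}}{\sqrt{w{\left(14 \right)} - -105} - 52} = \frac{498 + 18}{\sqrt{14 - -105} - 52} = \frac{516}{\sqrt{14 + 105} - 52} = \frac{516}{\sqrt{119} - 52} = \frac{516}{-52 + \sqrt{119}}$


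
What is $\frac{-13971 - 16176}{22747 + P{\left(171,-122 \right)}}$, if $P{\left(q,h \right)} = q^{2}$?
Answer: $- \frac{30147}{51988} \approx -0.57988$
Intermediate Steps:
$\frac{-13971 - 16176}{22747 + P{\left(171,-122 \right)}} = \frac{-13971 - 16176}{22747 + 171^{2}} = - \frac{30147}{22747 + 29241} = - \frac{30147}{51988}$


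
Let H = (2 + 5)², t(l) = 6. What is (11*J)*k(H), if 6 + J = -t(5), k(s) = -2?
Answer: 264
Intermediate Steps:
H = 49 (H = 7² = 49)
J = -12 (J = -6 - 1*6 = -6 - 6 = -12)
(11*J)*k(H) = (11*(-12))*(-2) = -132*(-2) = 264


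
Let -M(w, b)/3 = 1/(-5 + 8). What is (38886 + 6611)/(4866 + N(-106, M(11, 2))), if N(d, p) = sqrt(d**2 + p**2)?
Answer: 221388402/23666719 - 45497*sqrt(11237)/23666719 ≈ 9.1506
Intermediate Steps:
M(w, b) = -1 (M(w, b) = -3/(-5 + 8) = -3/3 = -3*1/3 = -1)
(38886 + 6611)/(4866 + N(-106, M(11, 2))) = (38886 + 6611)/(4866 + sqrt((-106)**2 + (-1)**2)) = 45497/(4866 + sqrt(11236 + 1)) = 45497/(4866 + sqrt(11237))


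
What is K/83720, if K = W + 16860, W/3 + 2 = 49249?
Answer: 164601/83720 ≈ 1.9661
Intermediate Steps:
W = 147741 (W = -6 + 3*49249 = -6 + 147747 = 147741)
K = 164601 (K = 147741 + 16860 = 164601)
K/83720 = 164601/83720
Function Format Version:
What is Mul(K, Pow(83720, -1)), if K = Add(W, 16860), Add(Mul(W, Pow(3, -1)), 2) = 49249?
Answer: Rational(164601, 83720) ≈ 1.9661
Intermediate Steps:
W = 147741 (W = Add(-6, Mul(3, 49249)) = Add(-6, 147747) = 147741)
K = 164601 (K = Add(147741, 16860) = 164601)
Mul(K, Pow(83720, -1)) = Mul(164601, Pow(83720, -1)) = Mul(164601, Rational(1, 83720)) = Rational(164601, 83720)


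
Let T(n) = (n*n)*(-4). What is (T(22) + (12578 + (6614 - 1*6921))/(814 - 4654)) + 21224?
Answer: 74053649/3840 ≈ 19285.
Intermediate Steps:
T(n) = -4*n² (T(n) = n²*(-4) = -4*n²)
(T(22) + (12578 + (6614 - 1*6921))/(814 - 4654)) + 21224 = (-4*22² + (12578 + (6614 - 1*6921))/(814 - 4654)) + 21224 = (-4*484 + (12578 + (6614 - 6921))/(-3840)) + 21224 = (-1936 + (12578 - 307)*(-1/3840)) + 21224 = (-1936 + 12271*(-1/3840)) + 21224 = (-1936 - 12271/3840) + 21224 = -7446511/3840 + 21224 = 74053649/3840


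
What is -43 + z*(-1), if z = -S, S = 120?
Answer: 77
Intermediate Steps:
z = -120 (z = -1*120 = -120)
-43 + z*(-1) = -43 - 120*(-1) = -43 + 120 = 77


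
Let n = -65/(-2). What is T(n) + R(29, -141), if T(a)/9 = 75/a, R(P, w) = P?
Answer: 647/13 ≈ 49.769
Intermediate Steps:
n = 65/2 (n = -65*(-½) = 65/2 ≈ 32.500)
T(a) = 675/a (T(a) = 9*(75/a) = 675/a)
T(n) + R(29, -141) = 675/(65/2) + 29 = 675*(2/65) + 29 = 270/13 + 29 = 647/13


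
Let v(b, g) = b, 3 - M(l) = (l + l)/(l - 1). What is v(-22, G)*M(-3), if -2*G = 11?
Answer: -33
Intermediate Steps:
G = -11/2 (G = -½*11 = -11/2 ≈ -5.5000)
M(l) = 3 - 2*l/(-1 + l) (M(l) = 3 - (l + l)/(l - 1) = 3 - 2*l/(-1 + l))
v(-22, G)*M(-3) = -22*(-3 - 3)/(-1 - 3) = -22*(-6)/(-4) = -(-11)*(-6)/2 = -22*3/2 = -33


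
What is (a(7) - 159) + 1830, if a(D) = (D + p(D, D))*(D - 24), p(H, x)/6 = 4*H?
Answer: -1304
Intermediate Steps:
p(H, x) = 24*H (p(H, x) = 6*(4*H) = 24*H)
a(D) = 25*D*(-24 + D) (a(D) = (D + 24*D)*(D - 24) = (25*D)*(-24 + D) = 25*D*(-24 + D))
(a(7) - 159) + 1830 = (25*7*(-24 + 7) - 159) + 1830 = (25*7*(-17) - 159) + 1830 = (-2975 - 159) + 1830 = -3134 + 1830 = -1304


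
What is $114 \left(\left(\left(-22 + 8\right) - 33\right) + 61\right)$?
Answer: $1596$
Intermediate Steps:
$114 \left(\left(\left(-22 + 8\right) - 33\right) + 61\right) = 114 \left(\left(-14 - 33\right) + 61\right) = 114 \left(-47 + 61\right) = 114 \cdot 14 = 1596$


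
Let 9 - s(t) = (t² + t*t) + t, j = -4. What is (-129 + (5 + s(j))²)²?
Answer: 4489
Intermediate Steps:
s(t) = 9 - t - 2*t² (s(t) = 9 - ((t² + t*t) + t) = 9 - ((t² + t²) + t) = 9 - (2*t² + t) = 9 - (t + 2*t²) = 9 + (-t - 2*t²) = 9 - t - 2*t²)
(-129 + (5 + s(j))²)² = (-129 + (5 + (9 - 1*(-4) - 2*(-4)²))²)² = (-129 + (5 + (9 + 4 - 2*16))²)² = (-129 + (5 + (9 + 4 - 32))²)² = (-129 + (5 - 19)²)² = (-129 + (-14)²)² = (-129 + 196)² = 67² = 4489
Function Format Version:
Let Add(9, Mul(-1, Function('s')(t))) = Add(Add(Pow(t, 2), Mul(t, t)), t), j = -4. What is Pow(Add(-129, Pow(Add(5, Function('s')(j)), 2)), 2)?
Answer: 4489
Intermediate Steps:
Function('s')(t) = Add(9, Mul(-1, t), Mul(-2, Pow(t, 2))) (Function('s')(t) = Add(9, Mul(-1, Add(Add(Pow(t, 2), Mul(t, t)), t))) = Add(9, Mul(-1, Add(Add(Pow(t, 2), Pow(t, 2)), t))) = Add(9, Mul(-1, Add(Mul(2, Pow(t, 2)), t))) = Add(9, Mul(-1, Add(t, Mul(2, Pow(t, 2))))) = Add(9, Add(Mul(-1, t), Mul(-2, Pow(t, 2)))) = Add(9, Mul(-1, t), Mul(-2, Pow(t, 2))))
Pow(Add(-129, Pow(Add(5, Function('s')(j)), 2)), 2) = Pow(Add(-129, Pow(Add(5, Add(9, Mul(-1, -4), Mul(-2, Pow(-4, 2)))), 2)), 2) = Pow(Add(-129, Pow(Add(5, Add(9, 4, Mul(-2, 16))), 2)), 2) = Pow(Add(-129, Pow(Add(5, Add(9, 4, -32)), 2)), 2) = Pow(Add(-129, Pow(Add(5, -19), 2)), 2) = Pow(Add(-129, Pow(-14, 2)), 2) = Pow(Add(-129, 196), 2) = Pow(67, 2) = 4489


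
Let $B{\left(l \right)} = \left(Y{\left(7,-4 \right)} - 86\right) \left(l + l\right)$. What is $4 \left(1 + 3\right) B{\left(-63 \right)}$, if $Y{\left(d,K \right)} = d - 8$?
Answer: $175392$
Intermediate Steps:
$Y{\left(d,K \right)} = -8 + d$
$B{\left(l \right)} = - 174 l$ ($B{\left(l \right)} = \left(\left(-8 + 7\right) - 86\right) \left(l + l\right) = \left(-1 - 86\right) 2 l = - 87 \cdot 2 l = - 174 l$)
$4 \left(1 + 3\right) B{\left(-63 \right)} = 4 \left(1 + 3\right) \left(\left(-174\right) \left(-63\right)\right) = 4 \cdot 4 \cdot 10962 = 16 \cdot 10962 = 175392$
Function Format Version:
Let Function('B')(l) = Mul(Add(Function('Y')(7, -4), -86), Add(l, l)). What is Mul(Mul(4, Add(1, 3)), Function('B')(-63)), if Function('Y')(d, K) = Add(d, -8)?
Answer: 175392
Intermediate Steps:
Function('Y')(d, K) = Add(-8, d)
Function('B')(l) = Mul(-174, l) (Function('B')(l) = Mul(Add(Add(-8, 7), -86), Add(l, l)) = Mul(Add(-1, -86), Mul(2, l)) = Mul(-87, Mul(2, l)) = Mul(-174, l))
Mul(Mul(4, Add(1, 3)), Function('B')(-63)) = Mul(Mul(4, Add(1, 3)), Mul(-174, -63)) = Mul(Mul(4, 4), 10962) = Mul(16, 10962) = 175392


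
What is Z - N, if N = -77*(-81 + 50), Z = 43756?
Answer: 41369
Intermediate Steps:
N = 2387 (N = -77*(-31) = 2387)
Z - N = 43756 - 1*2387 = 43756 - 2387 = 41369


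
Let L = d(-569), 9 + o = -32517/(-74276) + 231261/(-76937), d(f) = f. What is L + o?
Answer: -3317698351343/5714572612 ≈ -580.57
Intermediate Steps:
o = -66106535115/5714572612 (o = -9 + (-32517/(-74276) + 231261/(-76937)) = -9 + (-32517*(-1/74276) + 231261*(-1/76937)) = -9 + (32517/74276 - 231261/76937) = -9 - 14675381607/5714572612 = -66106535115/5714572612 ≈ -11.568)
L = -569
L + o = -569 - 66106535115/5714572612 = -3317698351343/5714572612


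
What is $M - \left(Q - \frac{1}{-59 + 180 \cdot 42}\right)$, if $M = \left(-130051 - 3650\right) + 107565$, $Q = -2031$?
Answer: $- \frac{180811604}{7501} \approx -24105.0$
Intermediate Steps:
$M = -26136$ ($M = -133701 + 107565 = -26136$)
$M - \left(Q - \frac{1}{-59 + 180 \cdot 42}\right) = -26136 + \left(\frac{1}{-59 + 180 \cdot 42} - -2031\right) = -26136 + \left(\frac{1}{-59 + 7560} + 2031\right) = -26136 + \left(\frac{1}{7501} + 2031\right) = -26136 + \frac{15234532}{7501} = - \frac{180811604}{7501}$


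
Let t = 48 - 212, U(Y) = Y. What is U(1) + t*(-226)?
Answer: 37065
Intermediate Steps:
t = -164
U(1) + t*(-226) = 1 - 164*(-226) = 1 + 37064 = 37065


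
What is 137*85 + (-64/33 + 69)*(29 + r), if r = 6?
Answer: 461740/33 ≈ 13992.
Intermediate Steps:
137*85 + (-64/33 + 69)*(29 + r) = 137*85 + (-64/33 + 69)*(29 + 6) = 11645 + (-64*1/33 + 69)*35 = 11645 + (-64/33 + 69)*35 = 11645 + (2213/33)*35 = 11645 + 77455/33 = 461740/33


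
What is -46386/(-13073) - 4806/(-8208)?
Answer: 8214169/1987096 ≈ 4.1338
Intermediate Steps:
-46386/(-13073) - 4806/(-8208) = -46386*(-1/13073) - 4806*(-1/8208) = 46386/13073 + 89/152 = 8214169/1987096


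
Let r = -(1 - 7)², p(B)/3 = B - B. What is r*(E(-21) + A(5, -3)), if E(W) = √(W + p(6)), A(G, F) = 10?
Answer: -360 - 36*I*√21 ≈ -360.0 - 164.97*I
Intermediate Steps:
p(B) = 0 (p(B) = 3*(B - B) = 3*0 = 0)
E(W) = √W (E(W) = √(W + 0) = √W)
r = -36 (r = -1*(-6)² = -1*36 = -36)
r*(E(-21) + A(5, -3)) = -36*(√(-21) + 10) = -36*(I*√21 + 10) = -36*(10 + I*√21) = -360 - 36*I*√21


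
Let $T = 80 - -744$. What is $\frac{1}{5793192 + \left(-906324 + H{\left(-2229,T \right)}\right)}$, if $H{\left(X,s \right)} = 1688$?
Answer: $\frac{1}{4888556} \approx 2.0456 \cdot 10^{-7}$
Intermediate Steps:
$T = 824$ ($T = 80 + 744 = 824$)
$\frac{1}{5793192 + \left(-906324 + H{\left(-2229,T \right)}\right)} = \frac{1}{5793192 + \left(-906324 + 1688\right)} = \frac{1}{5793192 - 904636} = \frac{1}{4888556}$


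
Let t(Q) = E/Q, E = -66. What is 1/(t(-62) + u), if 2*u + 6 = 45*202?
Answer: 31/140835 ≈ 0.00022012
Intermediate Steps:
u = 4542 (u = -3 + (45*202)/2 = -3 + (½)*9090 = -3 + 4545 = 4542)
t(Q) = -66/Q
1/(t(-62) + u) = 1/(-66/(-62) + 4542) = 1/(-66*(-1/62) + 4542) = 1/(33/31 + 4542) = 1/(140835/31) = 31/140835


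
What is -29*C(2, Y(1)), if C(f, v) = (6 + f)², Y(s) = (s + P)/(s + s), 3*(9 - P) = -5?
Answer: -1856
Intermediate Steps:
P = 32/3 (P = 9 - ⅓*(-5) = 9 + 5/3 = 32/3 ≈ 10.667)
Y(s) = (32/3 + s)/(2*s) (Y(s) = (s + 32/3)/(s + s) = (32/3 + s)/((2*s)) = (32/3 + s)*(1/(2*s)) = (32/3 + s)/(2*s))
-29*C(2, Y(1)) = -29*(6 + 2)² = -29*8² = -29*64 = -1856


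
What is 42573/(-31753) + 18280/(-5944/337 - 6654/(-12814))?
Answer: -1254846283898717/1173654671777 ≈ -1069.2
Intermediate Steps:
42573/(-31753) + 18280/(-5944/337 - 6654/(-12814)) = 42573*(-1/31753) + 18280/(-5944*1/337 - 6654*(-1/12814)) = -42573/31753 + 18280/(-5944/337 + 3327/6407) = -42573/31753 + 18280/(-36962009/2159159) = -42573/31753 + 18280*(-2159159/36962009) = -42573/31753 - 39469426520/36962009 = -1254846283898717/1173654671777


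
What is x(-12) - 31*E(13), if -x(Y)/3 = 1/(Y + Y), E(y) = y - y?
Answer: 1/8 ≈ 0.12500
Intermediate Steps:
E(y) = 0
x(Y) = -3/(2*Y) (x(Y) = -3/(Y + Y) = -3*1/(2*Y) = -3/(2*Y))
x(-12) - 31*E(13) = -3/2/(-12) - 31*0 = -3/2*(-1/12) + 0 = 1/8 + 0 = 1/8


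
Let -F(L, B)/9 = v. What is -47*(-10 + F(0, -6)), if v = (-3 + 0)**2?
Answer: 4277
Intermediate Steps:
v = 9 (v = (-3)**2 = 9)
F(L, B) = -81 (F(L, B) = -9*9 = -81)
-47*(-10 + F(0, -6)) = -47*(-10 - 81) = -47*(-91) = 4277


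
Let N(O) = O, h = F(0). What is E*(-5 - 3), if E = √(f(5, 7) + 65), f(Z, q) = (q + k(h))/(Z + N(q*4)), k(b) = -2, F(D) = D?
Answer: -40*√2838/33 ≈ -64.573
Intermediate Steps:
h = 0
f(Z, q) = (-2 + q)/(Z + 4*q) (f(Z, q) = (q - 2)/(Z + q*4) = (-2 + q)/(Z + 4*q))
E = 5*√2838/33 (E = √((-2 + 7)/(5 + 4*7) + 65) = √(5/(5 + 28) + 65) = √(5/33 + 65) = √(2150/33) = 5*√2838/33 ≈ 8.0717)
E*(-5 - 3) = (5*√2838/33)*(-5 - 3) = (5*√2838/33)*(-8) = -40*√2838/33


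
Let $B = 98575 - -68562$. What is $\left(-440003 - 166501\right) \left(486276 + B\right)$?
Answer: $-396297598152$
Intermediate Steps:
$B = 167137$ ($B = 98575 + 68562 = 167137$)
$\left(-440003 - 166501\right) \left(486276 + B\right) = \left(-440003 - 166501\right) \left(486276 + 167137\right) = \left(-606504\right) 653413 = -396297598152$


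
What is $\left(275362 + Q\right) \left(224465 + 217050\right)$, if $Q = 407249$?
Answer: $301382995665$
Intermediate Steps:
$\left(275362 + Q\right) \left(224465 + 217050\right) = \left(275362 + 407249\right) \left(224465 + 217050\right) = 682611 \cdot 441515 = 301382995665$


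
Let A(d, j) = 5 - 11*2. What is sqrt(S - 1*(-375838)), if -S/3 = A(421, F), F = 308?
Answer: sqrt(375889) ≈ 613.10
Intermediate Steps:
A(d, j) = -17 (A(d, j) = 5 - 22 = -17)
S = 51 (S = -3*(-17) = 51)
sqrt(S - 1*(-375838)) = sqrt(51 - 1*(-375838)) = sqrt(51 + 375838) = sqrt(375889)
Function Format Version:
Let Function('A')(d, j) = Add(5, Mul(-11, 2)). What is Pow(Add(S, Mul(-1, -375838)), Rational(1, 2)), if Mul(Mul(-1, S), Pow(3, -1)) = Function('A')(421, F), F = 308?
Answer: Pow(375889, Rational(1, 2)) ≈ 613.10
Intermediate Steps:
Function('A')(d, j) = -17 (Function('A')(d, j) = Add(5, -22) = -17)
S = 51 (S = Mul(-3, -17) = 51)
Pow(Add(S, Mul(-1, -375838)), Rational(1, 2)) = Pow(Add(51, Mul(-1, -375838)), Rational(1, 2)) = Pow(Add(51, 375838), Rational(1, 2)) = Pow(375889, Rational(1, 2))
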